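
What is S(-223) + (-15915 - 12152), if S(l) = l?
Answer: -28290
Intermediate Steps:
S(-223) + (-15915 - 12152) = -223 + (-15915 - 12152) = -223 - 28067 = -28290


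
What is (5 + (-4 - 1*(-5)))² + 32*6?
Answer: 228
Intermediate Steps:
(5 + (-4 - 1*(-5)))² + 32*6 = (5 + (-4 + 5))² + 192 = (5 + 1)² + 192 = 6² + 192 = 36 + 192 = 228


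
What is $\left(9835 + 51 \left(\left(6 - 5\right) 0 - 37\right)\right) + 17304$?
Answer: $25252$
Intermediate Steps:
$\left(9835 + 51 \left(\left(6 - 5\right) 0 - 37\right)\right) + 17304 = \left(9835 + 51 \left(1 \cdot 0 - 37\right)\right) + 17304 = \left(9835 + 51 \left(0 - 37\right)\right) + 17304 = \left(9835 + 51 \left(-37\right)\right) + 17304 = \left(9835 - 1887\right) + 17304 = 7948 + 17304 = 25252$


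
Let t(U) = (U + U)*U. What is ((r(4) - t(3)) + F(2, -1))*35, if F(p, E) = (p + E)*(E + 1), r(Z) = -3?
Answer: -735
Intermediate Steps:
t(U) = 2*U**2 (t(U) = (2*U)*U = 2*U**2)
F(p, E) = (1 + E)*(E + p) (F(p, E) = (E + p)*(1 + E) = (1 + E)*(E + p))
((r(4) - t(3)) + F(2, -1))*35 = ((-3 - 2*3**2) + (-1 + 2 + (-1)**2 - 1*2))*35 = ((-3 - 2*9) + (-1 + 2 + 1 - 2))*35 = ((-3 - 1*18) + 0)*35 = ((-3 - 18) + 0)*35 = (-21 + 0)*35 = -21*35 = -735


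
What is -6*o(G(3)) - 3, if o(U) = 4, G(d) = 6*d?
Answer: -27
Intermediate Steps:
-6*o(G(3)) - 3 = -6*4 - 3 = -24 - 3 = -27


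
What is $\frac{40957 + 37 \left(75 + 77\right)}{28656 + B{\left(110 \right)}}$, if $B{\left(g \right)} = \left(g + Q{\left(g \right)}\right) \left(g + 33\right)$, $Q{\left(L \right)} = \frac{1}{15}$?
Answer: $\frac{698715}{665933} \approx 1.0492$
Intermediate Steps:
$Q{\left(L \right)} = \frac{1}{15}$
$B{\left(g \right)} = \left(33 + g\right) \left(\frac{1}{15} + g\right)$ ($B{\left(g \right)} = \left(g + \frac{1}{15}\right) \left(g + 33\right) = \left(\frac{1}{15} + g\right) \left(33 + g\right) = \left(33 + g\right) \left(\frac{1}{15} + g\right)$)
$\frac{40957 + 37 \left(75 + 77\right)}{28656 + B{\left(110 \right)}} = \frac{40957 + 37 \left(75 + 77\right)}{28656 + \left(\frac{11}{5} + 110^{2} + \frac{496}{15} \cdot 110\right)} = \frac{40957 + 37 \cdot 152}{28656 + \left(\frac{11}{5} + 12100 + \frac{10912}{3}\right)} = \frac{40957 + 5624}{28656 + \frac{236093}{15}} = \frac{46581}{\frac{665933}{15}} = 46581 \cdot \frac{15}{665933} = \frac{698715}{665933}$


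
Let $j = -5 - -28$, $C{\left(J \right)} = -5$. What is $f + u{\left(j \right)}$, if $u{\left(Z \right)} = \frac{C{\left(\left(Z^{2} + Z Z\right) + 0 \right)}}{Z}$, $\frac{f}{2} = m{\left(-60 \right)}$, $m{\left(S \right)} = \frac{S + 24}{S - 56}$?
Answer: $\frac{269}{667} \approx 0.4033$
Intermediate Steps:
$m{\left(S \right)} = \frac{24 + S}{-56 + S}$
$j = 23$ ($j = -5 + 28 = 23$)
$f = \frac{18}{29}$ ($f = 2 \frac{24 - 60}{-56 - 60} = 2 \frac{1}{-116} \left(-36\right) = 2 \left(\left(- \frac{1}{116}\right) \left(-36\right)\right) = 2 \cdot \frac{9}{29} = \frac{18}{29} \approx 0.62069$)
$u{\left(Z \right)} = - \frac{5}{Z}$
$f + u{\left(j \right)} = \frac{18}{29} - \frac{5}{23} = \frac{269}{667}$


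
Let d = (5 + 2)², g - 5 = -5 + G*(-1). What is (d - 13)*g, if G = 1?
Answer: -36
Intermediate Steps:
g = -1 (g = 5 + (-5 + 1*(-1)) = 5 + (-5 - 1) = 5 - 6 = -1)
d = 49 (d = 7² = 49)
(d - 13)*g = (49 - 13)*(-1) = 36*(-1) = -36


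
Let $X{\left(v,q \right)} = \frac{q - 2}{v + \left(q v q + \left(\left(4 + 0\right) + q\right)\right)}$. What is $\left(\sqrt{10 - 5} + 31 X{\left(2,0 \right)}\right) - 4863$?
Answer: $- \frac{14620}{3} + \sqrt{5} \approx -4871.1$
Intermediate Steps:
$X{\left(v,q \right)} = \frac{-2 + q}{4 + q + v + v q^{2}}$ ($X{\left(v,q \right)} = \frac{-2 + q}{v + \left(v q^{2} + \left(4 + q\right)\right)} = \frac{-2 + q}{v + \left(4 + q + v q^{2}\right)} = \frac{-2 + q}{4 + q + v + v q^{2}}$)
$\left(\sqrt{10 - 5} + 31 X{\left(2,0 \right)}\right) - 4863 = \left(\sqrt{10 - 5} + 31 \frac{-2 + 0}{4 + 0 + 2 + 2 \cdot 0^{2}}\right) - 4863 = \left(\sqrt{5} + 31 \frac{1}{4 + 0 + 2 + 2 \cdot 0} \left(-2\right)\right) - 4863 = \left(\sqrt{5} + 31 \frac{1}{4 + 0 + 2 + 0} \left(-2\right)\right) - 4863 = \left(\sqrt{5} + 31 \cdot \frac{1}{6} \left(-2\right)\right) - 4863 = \left(\sqrt{5} + 31 \left(- \frac{1}{3}\right)\right) - 4863 = \left(\sqrt{5} - \frac{31}{3}\right) - 4863 = \left(- \frac{31}{3} + \sqrt{5}\right) - 4863 = - \frac{14620}{3} + \sqrt{5}$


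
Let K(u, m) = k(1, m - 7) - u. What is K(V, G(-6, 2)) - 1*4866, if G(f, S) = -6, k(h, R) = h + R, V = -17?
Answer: -4861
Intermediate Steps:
k(h, R) = R + h
K(u, m) = -6 + m - u (K(u, m) = ((m - 7) + 1) - u = ((-7 + m) + 1) - u = (-6 + m) - u = -6 + m - u)
K(V, G(-6, 2)) - 1*4866 = (-6 - 6 - 1*(-17)) - 1*4866 = (-6 - 6 + 17) - 4866 = 5 - 4866 = -4861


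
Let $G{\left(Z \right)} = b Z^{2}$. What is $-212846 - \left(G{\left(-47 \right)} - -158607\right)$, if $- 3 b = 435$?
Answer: $-51148$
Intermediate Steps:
$b = -145$ ($b = \left(- \frac{1}{3}\right) 435 = -145$)
$G{\left(Z \right)} = - 145 Z^{2}$
$-212846 - \left(G{\left(-47 \right)} - -158607\right) = -212846 - \left(- 145 \left(-47\right)^{2} - -158607\right) = -212846 - \left(\left(-145\right) 2209 + 158607\right) = -212846 - \left(-320305 + 158607\right) = -212846 - -161698 = -212846 + 161698 = -51148$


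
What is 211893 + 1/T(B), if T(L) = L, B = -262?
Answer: 55515965/262 ≈ 2.1189e+5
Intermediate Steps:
211893 + 1/T(B) = 211893 + 1/(-262) = 211893 - 1/262 = 55515965/262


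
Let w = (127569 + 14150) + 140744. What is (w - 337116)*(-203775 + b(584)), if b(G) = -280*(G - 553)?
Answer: 11611303115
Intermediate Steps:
w = 282463 (w = 141719 + 140744 = 282463)
b(G) = 154840 - 280*G (b(G) = -280*(-553 + G) = 154840 - 280*G)
(w - 337116)*(-203775 + b(584)) = (282463 - 337116)*(-203775 + (154840 - 280*584)) = -54653*(-203775 + (154840 - 163520)) = -54653*(-203775 - 8680) = -54653*(-212455) = 11611303115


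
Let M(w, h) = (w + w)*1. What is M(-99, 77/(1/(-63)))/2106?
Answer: -11/117 ≈ -0.094017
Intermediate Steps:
M(w, h) = 2*w (M(w, h) = (2*w)*1 = 2*w)
M(-99, 77/(1/(-63)))/2106 = (2*(-99))/2106 = -198*1/2106 = -11/117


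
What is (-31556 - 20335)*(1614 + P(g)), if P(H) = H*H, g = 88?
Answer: -485595978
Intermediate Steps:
P(H) = H²
(-31556 - 20335)*(1614 + P(g)) = (-31556 - 20335)*(1614 + 88²) = -51891*(1614 + 7744) = -51891*9358 = -485595978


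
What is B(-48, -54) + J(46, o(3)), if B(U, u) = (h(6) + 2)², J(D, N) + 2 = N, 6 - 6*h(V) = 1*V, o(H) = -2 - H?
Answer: -3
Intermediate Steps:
h(V) = 1 - V/6
J(D, N) = -2 + N
B(U, u) = 4 (B(U, u) = ((1 - ⅙*6) + 2)² = ((1 - 1) + 2)² = (0 + 2)² = 2² = 4)
B(-48, -54) + J(46, o(3)) = 4 + (-2 + (-2 - 1*3)) = 4 + (-2 + (-2 - 3)) = 4 + (-2 - 5) = 4 - 7 = -3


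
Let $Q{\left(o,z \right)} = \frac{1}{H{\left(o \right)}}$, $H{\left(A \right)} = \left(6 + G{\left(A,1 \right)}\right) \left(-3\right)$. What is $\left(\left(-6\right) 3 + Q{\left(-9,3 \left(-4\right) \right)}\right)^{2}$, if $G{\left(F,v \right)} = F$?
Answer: $\frac{25921}{81} \approx 320.01$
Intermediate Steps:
$H{\left(A \right)} = -18 - 3 A$ ($H{\left(A \right)} = \left(6 + A\right) \left(-3\right) = -18 - 3 A$)
$Q{\left(o,z \right)} = \frac{1}{-18 - 3 o}$
$\left(\left(-6\right) 3 + Q{\left(-9,3 \left(-4\right) \right)}\right)^{2} = \left(\left(-6\right) 3 - \frac{1}{18 + 3 \left(-9\right)}\right)^{2} = \left(-18 - \frac{1}{18 - 27}\right)^{2} = \left(-18 - \frac{1}{-9}\right)^{2} = \left(-18 - - \frac{1}{9}\right)^{2} = \left(-18 + \frac{1}{9}\right)^{2} = \left(- \frac{161}{9}\right)^{2} = \frac{25921}{81}$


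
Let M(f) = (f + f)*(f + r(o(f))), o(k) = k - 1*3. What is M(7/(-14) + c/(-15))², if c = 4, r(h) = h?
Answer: 2446096/50625 ≈ 48.318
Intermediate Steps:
o(k) = -3 + k (o(k) = k - 3 = -3 + k)
M(f) = 2*f*(-3 + 2*f) (M(f) = (f + f)*(f + (-3 + f)) = (2*f)*(-3 + 2*f) = 2*f*(-3 + 2*f))
M(7/(-14) + c/(-15))² = (2*(7/(-14) + 4/(-15))*(-3 + 2*(7/(-14) + 4/(-15))))² = (2*(7*(-1/14) + 4*(-1/15))*(-3 + 2*(7*(-1/14) + 4*(-1/15))))² = (2*(-½ - 4/15)*(-3 + 2*(-½ - 4/15)))² = (2*(-23/30)*(-3 + 2*(-23/30)))² = (2*(-23/30)*(-3 - 23/15))² = (2*(-23/30)*(-68/15))² = (1564/225)² = 2446096/50625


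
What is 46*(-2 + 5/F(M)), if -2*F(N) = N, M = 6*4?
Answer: -667/6 ≈ -111.17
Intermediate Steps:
M = 24
F(N) = -N/2
46*(-2 + 5/F(M)) = 46*(-2 + 5/((-1/2*24))) = 46*(-2 + 5/(-12)) = 46*(-2 + 5*(-1/12)) = 46*(-2 - 5/12) = 46*(-29/12) = -667/6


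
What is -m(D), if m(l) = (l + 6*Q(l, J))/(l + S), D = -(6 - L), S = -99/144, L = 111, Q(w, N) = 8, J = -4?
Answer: -2448/1669 ≈ -1.4667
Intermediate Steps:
S = -11/16 (S = -99*1/144 = -11/16 ≈ -0.68750)
D = 105 (D = -(6 - 1*111) = -(6 - 111) = -1*(-105) = 105)
m(l) = (48 + l)/(-11/16 + l) (m(l) = (l + 6*8)/(l - 11/16) = (l + 48)/(-11/16 + l) = (48 + l)/(-11/16 + l))
-m(D) = -16*(48 + 105)/(-11 + 16*105) = -16*153/(-11 + 1680) = -16*153/1669 = -1*2448/1669 = -2448/1669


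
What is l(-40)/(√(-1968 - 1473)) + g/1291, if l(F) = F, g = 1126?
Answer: 1126/1291 + 40*I*√3441/3441 ≈ 0.87219 + 0.6819*I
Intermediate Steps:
l(-40)/(√(-1968 - 1473)) + g/1291 = -40/√(-1968 - 1473) + 1126/1291 = -40*(-I*√3441/3441) + 1126*(1/1291) = -40*(-I*√3441/3441) + 1126/1291 = -(-40)*I*√3441/3441 + 1126/1291 = 40*I*√3441/3441 + 1126/1291 = 1126/1291 + 40*I*√3441/3441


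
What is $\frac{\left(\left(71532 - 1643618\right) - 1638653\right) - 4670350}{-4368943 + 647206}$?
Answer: $\frac{7881089}{3721737} \approx 2.1176$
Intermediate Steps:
$\frac{\left(\left(71532 - 1643618\right) - 1638653\right) - 4670350}{-4368943 + 647206} = \frac{\left(-1572086 - 1638653\right) - 4670350}{-3721737} = \left(-3210739 - 4670350\right) \left(- \frac{1}{3721737}\right) = \left(-7881089\right) \left(- \frac{1}{3721737}\right) = \frac{7881089}{3721737}$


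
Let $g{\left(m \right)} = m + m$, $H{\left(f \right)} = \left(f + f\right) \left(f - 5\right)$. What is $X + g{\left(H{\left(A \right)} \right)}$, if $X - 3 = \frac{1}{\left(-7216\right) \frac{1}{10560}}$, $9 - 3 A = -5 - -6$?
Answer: $- \frac{8617}{369} \approx -23.352$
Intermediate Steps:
$A = \frac{8}{3}$ ($A = 3 - \frac{-5 - -6}{3} = 3 - \frac{-5 + 6}{3} = 3 - \frac{1}{3} = \frac{8}{3} \approx 2.6667$)
$H{\left(f \right)} = 2 f \left(-5 + f\right)$
$g{\left(m \right)} = 2 m$
$X = \frac{63}{41}$ ($X = 3 + \frac{1}{\left(-7216\right) \frac{1}{10560}} = 3 + \frac{1}{- \frac{41}{60}} = 3 - \frac{60}{41} = \frac{63}{41} \approx 1.5366$)
$X + g{\left(H{\left(A \right)} \right)} = \frac{63}{41} + 2 \cdot 2 \cdot \frac{8}{3} \left(-5 + \frac{8}{3}\right) = \frac{63}{41} + 2 \cdot 2 \cdot \frac{8}{3} \left(- \frac{7}{3}\right) = \frac{63}{41} + 2 \left(- \frac{112}{9}\right) = \frac{63}{41} - \frac{224}{9} = - \frac{8617}{369}$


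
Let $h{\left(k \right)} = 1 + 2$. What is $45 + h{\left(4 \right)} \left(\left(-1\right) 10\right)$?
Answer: $15$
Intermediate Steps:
$h{\left(k \right)} = 3$
$45 + h{\left(4 \right)} \left(\left(-1\right) 10\right) = 45 + 3 \left(\left(-1\right) 10\right) = 45 + 3 \left(-10\right) = 45 - 30 = 15$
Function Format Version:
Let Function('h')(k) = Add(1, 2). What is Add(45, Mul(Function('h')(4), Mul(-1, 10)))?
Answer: 15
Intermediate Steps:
Function('h')(k) = 3
Add(45, Mul(Function('h')(4), Mul(-1, 10))) = Add(45, Mul(3, Mul(-1, 10))) = Add(45, Mul(3, -10)) = Add(45, -30) = 15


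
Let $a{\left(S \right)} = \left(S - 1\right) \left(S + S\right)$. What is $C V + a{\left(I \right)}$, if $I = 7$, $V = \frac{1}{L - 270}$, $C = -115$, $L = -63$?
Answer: $\frac{28087}{333} \approx 84.345$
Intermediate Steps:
$V = - \frac{1}{333}$ ($V = \frac{1}{-63 - 270} = \frac{1}{-333} = - \frac{1}{333} \approx -0.003003$)
$a{\left(S \right)} = 2 S \left(-1 + S\right)$ ($a{\left(S \right)} = \left(-1 + S\right) 2 S = 2 S \left(-1 + S\right)$)
$C V + a{\left(I \right)} = \left(-115\right) \left(- \frac{1}{333}\right) + 2 \cdot 7 \left(-1 + 7\right) = \frac{115}{333} + 2 \cdot 7 \cdot 6 = \frac{115}{333} + 84 = \frac{28087}{333}$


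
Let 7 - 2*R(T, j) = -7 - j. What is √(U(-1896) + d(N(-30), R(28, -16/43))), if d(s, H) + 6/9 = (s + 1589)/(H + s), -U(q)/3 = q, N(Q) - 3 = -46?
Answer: √30749327346/2334 ≈ 75.131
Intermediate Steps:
N(Q) = -43 (N(Q) = 3 - 46 = -43)
U(q) = -3*q
R(T, j) = 7 + j/2 (R(T, j) = 7/2 - (-7 - j)/2 = 7/2 + (7/2 + j/2) = 7 + j/2)
d(s, H) = -⅔ + (1589 + s)/(H + s) (d(s, H) = -⅔ + (s + 1589)/(H + s) = -⅔ + (1589 + s)/(H + s))
√(U(-1896) + d(N(-30), R(28, -16/43))) = √(-3*(-1896) + (4767 - 43 - 2*(7 + (-16/43)/2))/(3*((7 + (-16/43)/2) - 43))) = √(5688 + (4767 - 43 - 2*(7 + (-16*1/43)/2))/(3*((7 + (-16*1/43)/2) - 43))) = √(5688 + (4767 - 43 - 2*(7 + (½)*(-16/43)))/(3*((7 + (½)*(-16/43)) - 43))) = √(5688 + (4767 - 43 - 2*(7 - 8/43))/(3*((7 - 8/43) - 43))) = √(5688 + (4767 - 43 - 2*293/43)/(3*(293/43 - 43))) = √(5688 + (4767 - 43 - 586/43)/(3*(-1556/43))) = √(5688 + (⅓)*(-43/1556)*(202546/43)) = √(5688 - 101273/2334) = √(13174519/2334) = √30749327346/2334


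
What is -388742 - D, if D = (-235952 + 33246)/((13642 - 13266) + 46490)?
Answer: -9109289933/23433 ≈ -3.8874e+5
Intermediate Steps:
D = -101353/23433 (D = -202706/(376 + 46490) = -202706/46866 = -202706*1/46866 = -101353/23433 ≈ -4.3252)
-388742 - D = -388742 - 1*(-101353/23433) = -388742 + 101353/23433 = -9109289933/23433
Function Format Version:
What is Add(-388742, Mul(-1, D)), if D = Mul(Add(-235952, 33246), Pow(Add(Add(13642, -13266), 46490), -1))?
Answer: Rational(-9109289933, 23433) ≈ -3.8874e+5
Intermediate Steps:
D = Rational(-101353, 23433) (D = Mul(-202706, Pow(Add(376, 46490), -1)) = Mul(-202706, Pow(46866, -1)) = Mul(-202706, Rational(1, 46866)) = Rational(-101353, 23433) ≈ -4.3252)
Add(-388742, Mul(-1, D)) = Add(-388742, Mul(-1, Rational(-101353, 23433))) = Add(-388742, Rational(101353, 23433)) = Rational(-9109289933, 23433)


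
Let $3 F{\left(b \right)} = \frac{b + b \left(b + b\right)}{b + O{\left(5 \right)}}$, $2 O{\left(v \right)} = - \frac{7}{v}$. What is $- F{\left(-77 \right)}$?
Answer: $\frac{1870}{37} \approx 50.541$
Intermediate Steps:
$O{\left(v \right)} = - \frac{7}{2 v}$ ($O{\left(v \right)} = \frac{\left(-7\right) \frac{1}{v}}{2} = - \frac{7}{2 v}$)
$F{\left(b \right)} = \frac{b + 2 b^{2}}{3 \left(- \frac{7}{10} + b\right)}$ ($F{\left(b \right)} = \frac{\left(b + b \left(b + b\right)\right) \frac{1}{b - \frac{7}{2 \cdot 5}}}{3} = \frac{\left(b + b 2 b\right) \frac{1}{b - \frac{7}{10}}}{3} = \frac{\left(b + 2 b^{2}\right) \frac{1}{b - \frac{7}{10}}}{3} = \frac{\left(b + 2 b^{2}\right) \frac{1}{- \frac{7}{10} + b}}{3} = \frac{\frac{1}{- \frac{7}{10} + b} \left(b + 2 b^{2}\right)}{3} = \frac{b + 2 b^{2}}{3 \left(- \frac{7}{10} + b\right)}$)
$- F{\left(-77 \right)} = - \frac{10 \left(-77\right) \left(1 + 2 \left(-77\right)\right)}{3 \left(-7 + 10 \left(-77\right)\right)} = - \frac{10 \left(-77\right) \left(1 - 154\right)}{3 \left(-7 - 770\right)} = - \frac{10 \left(-77\right) \left(-153\right)}{3 \left(-777\right)} = - \frac{10 \left(-77\right) \left(-1\right) \left(-153\right)}{3 \cdot 777} = \left(-1\right) \left(- \frac{1870}{37}\right) = \frac{1870}{37}$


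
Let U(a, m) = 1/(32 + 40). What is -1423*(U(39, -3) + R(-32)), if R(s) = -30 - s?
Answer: -206335/72 ≈ -2865.8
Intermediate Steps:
U(a, m) = 1/72
-1423*(U(39, -3) + R(-32)) = -1423*(1/72 + (-30 - 1*(-32))) = -1423*(1/72 + (-30 + 32)) = -1423*(1/72 + 2) = -1423*145/72 = -206335/72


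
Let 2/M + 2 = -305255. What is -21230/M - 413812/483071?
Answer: 1565296436668093/483071 ≈ 3.2403e+9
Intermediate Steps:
M = -2/305257 (M = 2/(-2 - 305255) = 2/(-305257) = 2*(-1/305257) = -2/305257 ≈ -6.5519e-6)
-21230/M - 413812/483071 = -21230/(-2/305257) - 413812/483071 = -21230*(-305257/2) - 413812*1/483071 = 3240303055 - 413812/483071 = 1565296436668093/483071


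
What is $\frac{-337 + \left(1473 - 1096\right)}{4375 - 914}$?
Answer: $\frac{40}{3461} \approx 0.011557$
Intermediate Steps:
$\frac{-337 + \left(1473 - 1096\right)}{4375 - 914} = \frac{-337 + 377}{3461} = 40 \cdot \frac{1}{3461} = \frac{40}{3461}$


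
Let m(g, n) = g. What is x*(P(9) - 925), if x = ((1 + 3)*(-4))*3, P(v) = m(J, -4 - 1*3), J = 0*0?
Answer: 44400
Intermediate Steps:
J = 0
P(v) = 0
x = -48 (x = (4*(-4))*3 = -16*3 = -48)
x*(P(9) - 925) = -48*(0 - 925) = -48*(-925) = 44400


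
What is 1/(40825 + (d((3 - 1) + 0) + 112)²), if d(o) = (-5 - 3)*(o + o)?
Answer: 1/47225 ≈ 2.1175e-5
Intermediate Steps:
d(o) = -16*o
1/(40825 + (d((3 - 1) + 0) + 112)²) = 1/(40825 + (-16*((3 - 1) + 0) + 112)²) = 1/(40825 + (-16*(2 + 0) + 112)²) = 1/(40825 + (-16*2 + 112)²) = 1/(40825 + (-32 + 112)²) = 1/(40825 + 80²) = 1/(40825 + 6400) = 1/47225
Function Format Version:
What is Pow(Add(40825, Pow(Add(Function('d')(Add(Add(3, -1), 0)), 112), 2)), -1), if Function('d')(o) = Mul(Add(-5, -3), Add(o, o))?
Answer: Rational(1, 47225) ≈ 2.1175e-5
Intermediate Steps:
Function('d')(o) = Mul(-16, o) (Function('d')(o) = Mul(-8, Mul(2, o)) = Mul(-16, o))
Pow(Add(40825, Pow(Add(Function('d')(Add(Add(3, -1), 0)), 112), 2)), -1) = Pow(Add(40825, Pow(Add(Mul(-16, Add(Add(3, -1), 0)), 112), 2)), -1) = Pow(Add(40825, Pow(Add(Mul(-16, Add(2, 0)), 112), 2)), -1) = Pow(Add(40825, Pow(Add(Mul(-16, 2), 112), 2)), -1) = Pow(Add(40825, Pow(Add(-32, 112), 2)), -1) = Pow(Add(40825, Pow(80, 2)), -1) = Pow(Add(40825, 6400), -1) = Pow(47225, -1) = Rational(1, 47225)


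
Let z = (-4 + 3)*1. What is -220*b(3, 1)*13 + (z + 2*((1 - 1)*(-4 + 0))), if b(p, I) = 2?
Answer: -5721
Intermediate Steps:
z = -1 (z = -1*1 = -1)
-220*b(3, 1)*13 + (z + 2*((1 - 1)*(-4 + 0))) = -440*13 + (-1 + 2*((1 - 1)*(-4 + 0))) = -220*26 + (-1 + 2*(0*(-4))) = -5720 + (-1 + 2*0) = -5720 + (-1 + 0) = -5720 - 1 = -5721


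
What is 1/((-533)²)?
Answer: 1/284089 ≈ 3.5200e-6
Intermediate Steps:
1/((-533)²) = 1/284089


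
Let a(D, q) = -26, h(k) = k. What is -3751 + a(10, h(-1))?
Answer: -3777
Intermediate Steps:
-3751 + a(10, h(-1)) = -3751 - 26 = -3777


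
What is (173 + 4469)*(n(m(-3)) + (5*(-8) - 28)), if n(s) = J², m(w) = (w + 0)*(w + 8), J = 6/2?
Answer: -273878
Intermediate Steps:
J = 3 (J = 6*(½) = 3)
m(w) = w*(8 + w)
n(s) = 9 (n(s) = 3² = 9)
(173 + 4469)*(n(m(-3)) + (5*(-8) - 28)) = (173 + 4469)*(9 + (5*(-8) - 28)) = 4642*(9 + (-40 - 28)) = 4642*(9 - 68) = 4642*(-59) = -273878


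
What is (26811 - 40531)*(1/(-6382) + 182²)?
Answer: -1450185937620/3191 ≈ -4.5446e+8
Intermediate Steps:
(26811 - 40531)*(1/(-6382) + 182²) = -13720*(-1/6382 + 33124) = -13720*211397367/6382 = -1450185937620/3191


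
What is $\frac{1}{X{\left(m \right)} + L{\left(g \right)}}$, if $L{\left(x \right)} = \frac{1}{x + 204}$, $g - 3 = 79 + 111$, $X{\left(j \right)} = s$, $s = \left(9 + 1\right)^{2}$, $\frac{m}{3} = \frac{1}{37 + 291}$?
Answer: $\frac{397}{39701} \approx 0.0099998$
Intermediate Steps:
$m = \frac{3}{328}$ ($m = \frac{3}{37 + 291} = \frac{3}{328} \approx 0.0091463$)
$s = 100$ ($s = 10^{2} = 100$)
$X{\left(j \right)} = 100$
$g = 193$ ($g = 3 + \left(79 + 111\right) = 3 + 190 = 193$)
$L{\left(x \right)} = \frac{1}{204 + x}$
$\frac{1}{X{\left(m \right)} + L{\left(g \right)}} = \frac{1}{100 + \frac{1}{204 + 193}} = \frac{1}{100 + \frac{1}{397}} = \frac{1}{\frac{39701}{397}} = \frac{397}{39701}$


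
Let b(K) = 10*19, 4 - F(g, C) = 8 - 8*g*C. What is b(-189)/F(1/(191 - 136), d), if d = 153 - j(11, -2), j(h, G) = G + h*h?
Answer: 5225/26 ≈ 200.96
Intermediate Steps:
j(h, G) = G + h²
d = 34 (d = 153 - (-2 + 11²) = 153 - (-2 + 121) = 153 - 1*119 = 153 - 119 = 34)
F(g, C) = -4 + 8*C*g (F(g, C) = 4 - (8 - 8*g*C) = 4 - (8 - 8*C*g) = 4 + (-8 + 8*C*g) = -4 + 8*C*g)
b(K) = 190
b(-189)/F(1/(191 - 136), d) = 190/(-4 + 8*34/(191 - 136)) = 190/(-4 + 8*34/55) = 190/(-4 + 8*34*(1/55)) = 190/(-4 + 272/55) = 190/(52/55) = 190*(55/52) = 5225/26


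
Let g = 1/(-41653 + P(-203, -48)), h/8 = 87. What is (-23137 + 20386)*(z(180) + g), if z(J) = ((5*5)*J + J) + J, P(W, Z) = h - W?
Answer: -77839324527/5822 ≈ -1.3370e+7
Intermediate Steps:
h = 696 (h = 8*87 = 696)
P(W, Z) = 696 - W
g = -1/40754 (g = 1/(-41653 + (696 - 1*(-203))) = 1/(-41653 + (696 + 203)) = 1/(-41653 + 899) = 1/(-40754) = -1/40754 ≈ -2.4537e-5)
z(J) = 27*J (z(J) = (25*J + J) + J = 26*J + J = 27*J)
(-23137 + 20386)*(z(180) + g) = (-23137 + 20386)*(27*180 - 1/40754) = -2751*(4860 - 1/40754) = -2751*198064439/40754 = -77839324527/5822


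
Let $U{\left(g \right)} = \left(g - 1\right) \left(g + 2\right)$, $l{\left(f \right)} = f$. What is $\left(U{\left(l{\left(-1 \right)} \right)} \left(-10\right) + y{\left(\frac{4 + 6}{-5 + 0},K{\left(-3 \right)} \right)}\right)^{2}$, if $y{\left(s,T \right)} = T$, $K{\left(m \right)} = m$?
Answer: $289$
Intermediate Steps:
$U{\left(g \right)} = \left(-1 + g\right) \left(2 + g\right)$
$\left(U{\left(l{\left(-1 \right)} \right)} \left(-10\right) + y{\left(\frac{4 + 6}{-5 + 0},K{\left(-3 \right)} \right)}\right)^{2} = \left(\left(-2 - 1 + \left(-1\right)^{2}\right) \left(-10\right) - 3\right)^{2} = \left(\left(-2 - 1 + 1\right) \left(-10\right) - 3\right)^{2} = \left(\left(-2\right) \left(-10\right) - 3\right)^{2} = \left(20 - 3\right)^{2} = 17^{2} = 289$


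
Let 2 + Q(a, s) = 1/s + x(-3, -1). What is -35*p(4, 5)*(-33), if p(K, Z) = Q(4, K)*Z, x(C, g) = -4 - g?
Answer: -109725/4 ≈ -27431.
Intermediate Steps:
Q(a, s) = -5 + 1/s (Q(a, s) = -2 + (1/s + (-4 - 1*(-1))) = -2 + (1/s + (-4 + 1)) = -2 + (1/s - 3) = -2 + (-3 + 1/s) = -5 + 1/s)
p(K, Z) = Z*(-5 + 1/K) (p(K, Z) = (-5 + 1/K)*Z = Z*(-5 + 1/K))
-35*p(4, 5)*(-33) = -35*(-5*5 + 5/4)*(-33) = -35*(-25 + 5*(1/4))*(-33) = -35*(-25 + 5/4)*(-33) = -35*(-95/4)*(-33) = (3325/4)*(-33) = -109725/4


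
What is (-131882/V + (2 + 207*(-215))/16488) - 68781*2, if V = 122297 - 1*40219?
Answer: -93084382857809/676651032 ≈ -1.3757e+5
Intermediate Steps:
V = 82078 (V = 122297 - 40219 = 82078)
(-131882/V + (2 + 207*(-215))/16488) - 68781*2 = (-131882/82078 + (2 + 207*(-215))/16488) - 68781*2 = (-131882*1/82078 + (2 - 44505)*(1/16488)) - 1*137562 = (-65941/41039 - 44503*1/16488) - 137562 = (-65941/41039 - 44503/16488) - 137562 = -2913593825/676651032 - 137562 = -93084382857809/676651032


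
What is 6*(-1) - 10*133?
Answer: -1336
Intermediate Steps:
6*(-1) - 10*133 = -6 - 1330 = -1336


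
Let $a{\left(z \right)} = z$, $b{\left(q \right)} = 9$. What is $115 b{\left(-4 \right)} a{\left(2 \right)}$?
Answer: $2070$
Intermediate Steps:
$115 b{\left(-4 \right)} a{\left(2 \right)} = 115 \cdot 9 \cdot 2 = 1035 \cdot 2 = 2070$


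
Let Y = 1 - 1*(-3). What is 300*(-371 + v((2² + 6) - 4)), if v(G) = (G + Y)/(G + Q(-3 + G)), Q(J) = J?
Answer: -332900/3 ≈ -1.1097e+5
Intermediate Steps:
Y = 4 (Y = 1 + 3 = 4)
v(G) = (4 + G)/(-3 + 2*G) (v(G) = (G + 4)/(G + (-3 + G)) = (4 + G)/(-3 + 2*G))
300*(-371 + v((2² + 6) - 4)) = 300*(-371 + (4 + ((2² + 6) - 4))/(-3 + 2*((2² + 6) - 4))) = 300*(-371 + (4 + ((4 + 6) - 4))/(-3 + 2*((4 + 6) - 4))) = 300*(-371 + (4 + (10 - 4))/(-3 + 2*(10 - 4))) = 300*(-371 + (4 + 6)/(-3 + 2*6)) = 300*(-371 + 10/(-3 + 12)) = 300*(-371 + 10/9) = 300*(-3329/9) = -332900/3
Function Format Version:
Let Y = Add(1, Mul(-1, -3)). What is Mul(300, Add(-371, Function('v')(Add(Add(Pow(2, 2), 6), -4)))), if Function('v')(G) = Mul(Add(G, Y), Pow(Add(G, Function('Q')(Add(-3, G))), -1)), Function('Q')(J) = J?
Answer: Rational(-332900, 3) ≈ -1.1097e+5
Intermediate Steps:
Y = 4 (Y = Add(1, 3) = 4)
Function('v')(G) = Mul(Pow(Add(-3, Mul(2, G)), -1), Add(4, G)) (Function('v')(G) = Mul(Add(G, 4), Pow(Add(G, Add(-3, G)), -1)) = Mul(Add(4, G), Pow(Add(-3, Mul(2, G)), -1)) = Mul(Pow(Add(-3, Mul(2, G)), -1), Add(4, G)))
Mul(300, Add(-371, Function('v')(Add(Add(Pow(2, 2), 6), -4)))) = Mul(300, Add(-371, Mul(Pow(Add(-3, Mul(2, Add(Add(Pow(2, 2), 6), -4))), -1), Add(4, Add(Add(Pow(2, 2), 6), -4))))) = Mul(300, Add(-371, Mul(Pow(Add(-3, Mul(2, Add(Add(4, 6), -4))), -1), Add(4, Add(Add(4, 6), -4))))) = Mul(300, Add(-371, Mul(Pow(Add(-3, Mul(2, Add(10, -4))), -1), Add(4, Add(10, -4))))) = Mul(300, Add(-371, Mul(Pow(Add(-3, Mul(2, 6)), -1), Add(4, 6)))) = Mul(300, Add(-371, Mul(Pow(Add(-3, 12), -1), 10))) = Mul(300, Add(-371, Mul(Pow(9, -1), 10))) = Mul(300, Add(-371, Mul(Rational(1, 9), 10))) = Mul(300, Add(-371, Rational(10, 9))) = Mul(300, Rational(-3329, 9)) = Rational(-332900, 3)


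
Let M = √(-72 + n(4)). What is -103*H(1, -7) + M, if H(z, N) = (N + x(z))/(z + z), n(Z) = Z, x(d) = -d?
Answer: 412 + 2*I*√17 ≈ 412.0 + 8.2462*I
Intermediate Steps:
H(z, N) = (N - z)/(2*z) (H(z, N) = (N - z)/(z + z) = (N - z)/((2*z)) = (N - z)*(1/(2*z)) = (N - z)/(2*z))
M = 2*I*√17 (M = √(-72 + 4) = √(-68) = 2*I*√17 ≈ 8.2462*I)
-103*H(1, -7) + M = -103*(-7 - 1*1)/(2*1) + 2*I*√17 = -103*(-7 - 1)/2 + 2*I*√17 = -103*(-8)/2 + 2*I*√17 = -103*(-4) + 2*I*√17 = 412 + 2*I*√17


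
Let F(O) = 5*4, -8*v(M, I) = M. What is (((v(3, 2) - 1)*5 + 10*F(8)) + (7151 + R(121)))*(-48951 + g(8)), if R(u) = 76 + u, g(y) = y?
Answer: -2952682247/8 ≈ -3.6909e+8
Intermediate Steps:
v(M, I) = -M/8
F(O) = 20
(((v(3, 2) - 1)*5 + 10*F(8)) + (7151 + R(121)))*(-48951 + g(8)) = (((-⅛*3 - 1)*5 + 10*20) + (7151 + (76 + 121)))*(-48951 + 8) = (((-3/8 - 1)*5 + 200) + (7151 + 197))*(-48943) = ((-11/8*5 + 200) + 7348)*(-48943) = ((-55/8 + 200) + 7348)*(-48943) = (1545/8 + 7348)*(-48943) = (60329/8)*(-48943) = -2952682247/8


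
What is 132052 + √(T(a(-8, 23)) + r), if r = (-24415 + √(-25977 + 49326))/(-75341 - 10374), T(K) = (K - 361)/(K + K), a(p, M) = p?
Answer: 132052 + √(2744549299625 - 1371440*√23349)/342860 ≈ 1.3206e+5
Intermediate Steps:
T(K) = (-361 + K)/(2*K) (T(K) = (-361 + K)/((2*K)) = (-361 + K)*(1/(2*K)) = (-361 + K)/(2*K))
r = 4883/17143 - √23349/85715 (r = (-24415 + √23349)/(-85715) = (-24415 + √23349)*(-1/85715) = 4883/17143 - √23349/85715 ≈ 0.28306)
132052 + √(T(a(-8, 23)) + r) = 132052 + √((½)*(-361 - 8)/(-8) + (4883/17143 - √23349/85715)) = 132052 + √((½)*(-⅛)*(-369) + (4883/17143 - √23349/85715)) = 132052 + √(369/16 + (4883/17143 - √23349/85715)) = 132052 + √(6403895/274288 - √23349/85715)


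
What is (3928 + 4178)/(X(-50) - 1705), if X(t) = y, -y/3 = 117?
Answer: -4053/1028 ≈ -3.9426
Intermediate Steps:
y = -351 (y = -3*117 = -351)
X(t) = -351
(3928 + 4178)/(X(-50) - 1705) = (3928 + 4178)/(-351 - 1705) = 8106/(-2056) = 8106*(-1/2056) = -4053/1028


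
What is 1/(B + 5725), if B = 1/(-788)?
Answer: 788/4511299 ≈ 0.00017467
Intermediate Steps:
B = -1/788 ≈ -0.0012690
1/(B + 5725) = 1/(-1/788 + 5725) = 1/(4511299/788) = 788/4511299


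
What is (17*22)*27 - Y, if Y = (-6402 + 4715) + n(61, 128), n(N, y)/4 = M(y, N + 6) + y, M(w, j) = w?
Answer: 10761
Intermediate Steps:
n(N, y) = 8*y (n(N, y) = 4*(y + y) = 4*(2*y) = 8*y)
Y = -663 (Y = (-6402 + 4715) + 8*128 = -1687 + 1024 = -663)
(17*22)*27 - Y = (17*22)*27 - 1*(-663) = 374*27 + 663 = 10098 + 663 = 10761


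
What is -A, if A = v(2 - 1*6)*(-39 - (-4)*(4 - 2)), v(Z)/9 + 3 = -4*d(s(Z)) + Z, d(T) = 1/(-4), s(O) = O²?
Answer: -1674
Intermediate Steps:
d(T) = -¼
v(Z) = -18 + 9*Z (v(Z) = -27 + 9*(-4*(-¼) + Z) = -27 + 9*(1 + Z) = -27 + (9 + 9*Z) = -18 + 9*Z)
A = 1674 (A = (-18 + 9*(2 - 1*6))*(-39 - (-4)*(4 - 2)) = (-18 + 9*(2 - 6))*(-39 - (-4)*2) = (-18 + 9*(-4))*(-39 - 1*(-8)) = (-18 - 36)*(-39 + 8) = -54*(-31) = 1674)
-A = -1*1674 = -1674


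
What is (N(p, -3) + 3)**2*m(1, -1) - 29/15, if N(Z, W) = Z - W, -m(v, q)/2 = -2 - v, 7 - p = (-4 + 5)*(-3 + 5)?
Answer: 10861/15 ≈ 724.07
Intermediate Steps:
p = 5 (p = 7 - (-4 + 5)*(-3 + 5) = 7 - 2 = 5)
m(v, q) = 4 + 2*v (m(v, q) = -2*(-2 - v) = 4 + 2*v)
(N(p, -3) + 3)**2*m(1, -1) - 29/15 = ((5 - 1*(-3)) + 3)**2*(4 + 2*1) - 29/15 = ((5 + 3) + 3)**2*(4 + 2) - 29*1/15 = (8 + 3)**2*6 - 29/15 = 11**2*6 - 29/15 = 121*6 - 29/15 = 726 - 29/15 = 10861/15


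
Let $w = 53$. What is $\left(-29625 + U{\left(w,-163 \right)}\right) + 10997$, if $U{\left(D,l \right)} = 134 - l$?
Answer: $-18331$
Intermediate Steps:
$\left(-29625 + U{\left(w,-163 \right)}\right) + 10997 = \left(-29625 + \left(134 - -163\right)\right) + 10997 = \left(-29625 + \left(134 + 163\right)\right) + 10997 = \left(-29625 + 297\right) + 10997 = -29328 + 10997 = -18331$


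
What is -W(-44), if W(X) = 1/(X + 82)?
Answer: -1/38 ≈ -0.026316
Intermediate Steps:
W(X) = 1/(82 + X)
-W(-44) = -1/(82 - 44) = -1/38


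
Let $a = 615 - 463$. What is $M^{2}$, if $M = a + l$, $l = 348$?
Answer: $250000$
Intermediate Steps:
$a = 152$ ($a = 615 - 463 = 152$)
$M = 500$ ($M = 152 + 348 = 500$)
$M^{2} = 500^{2} = 250000$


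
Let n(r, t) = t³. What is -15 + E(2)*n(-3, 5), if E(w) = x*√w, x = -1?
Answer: -15 - 125*√2 ≈ -191.78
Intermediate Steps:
E(w) = -√w
-15 + E(2)*n(-3, 5) = -15 - √2*5³ = -15 - √2*125 = -15 - 125*√2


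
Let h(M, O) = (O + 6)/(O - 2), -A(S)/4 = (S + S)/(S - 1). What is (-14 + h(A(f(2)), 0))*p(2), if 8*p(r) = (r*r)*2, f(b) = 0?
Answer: -17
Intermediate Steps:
A(S) = -8*S/(-1 + S) (A(S) = -4*(S + S)/(S - 1) = -4*2*S/(-1 + S) = -8*S/(-1 + S))
p(r) = r²/4 (p(r) = ((r*r)*2)/8 = (r²*2)/8 = (2*r²)/8 = r²/4)
h(M, O) = (6 + O)/(-2 + O)
(-14 + h(A(f(2)), 0))*p(2) = (-14 + (6 + 0)/(-2 + 0))*((¼)*2²) = (-14 + 6/(-2))*((¼)*4) = (-14 - ½*6)*1 = (-14 - 3)*1 = -17*1 = -17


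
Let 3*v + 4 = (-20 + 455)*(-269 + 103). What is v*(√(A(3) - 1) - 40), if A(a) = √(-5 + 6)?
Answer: 2888560/3 ≈ 9.6285e+5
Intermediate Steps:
A(a) = 1 (A(a) = √1 = 1)
v = -72214/3 (v = -4/3 + ((-20 + 455)*(-269 + 103))/3 = -4/3 + (435*(-166))/3 = -4/3 + (⅓)*(-72210) = -4/3 - 24070 = -72214/3 ≈ -24071.)
v*(√(A(3) - 1) - 40) = -72214*(√(1 - 1) - 40)/3 = -72214*(√0 - 40)/3 = -72214*(0 - 40)/3 = -72214/3*(-40) = 2888560/3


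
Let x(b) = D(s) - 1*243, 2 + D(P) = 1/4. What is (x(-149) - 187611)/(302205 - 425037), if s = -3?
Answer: 751423/491328 ≈ 1.5294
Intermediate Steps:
D(P) = -7/4 (D(P) = -2 + 1/4 = -2 + ¼ = -7/4)
x(b) = -979/4 (x(b) = -7/4 - 1*243 = -7/4 - 243 = -979/4)
(x(-149) - 187611)/(302205 - 425037) = (-979/4 - 187611)/(302205 - 425037) = -751423/4/(-122832) = -751423/4*(-1/122832) = 751423/491328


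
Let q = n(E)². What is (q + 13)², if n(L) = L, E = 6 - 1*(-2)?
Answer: 5929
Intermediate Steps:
E = 8 (E = 6 + 2 = 8)
q = 64 (q = 8² = 64)
(q + 13)² = (64 + 13)² = 77² = 5929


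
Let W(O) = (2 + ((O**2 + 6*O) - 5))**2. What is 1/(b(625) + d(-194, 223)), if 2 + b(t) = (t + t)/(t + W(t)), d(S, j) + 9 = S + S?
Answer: -155529275009/62056180727341 ≈ -0.0025063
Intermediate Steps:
W(O) = (-3 + O**2 + 6*O)**2 (W(O) = (2 + (-5 + O**2 + 6*O))**2 = (-3 + O**2 + 6*O)**2)
d(S, j) = -9 + 2*S (d(S, j) = -9 + (S + S) = -9 + 2*S)
b(t) = -2 + 2*t/(t + (-3 + t**2 + 6*t)**2) (b(t) = -2 + (t + t)/(t + (-3 + t**2 + 6*t)**2) = -2 + (2*t)/(t + (-3 + t**2 + 6*t)**2) = -2 + 2*t/(t + (-3 + t**2 + 6*t)**2))
1/(b(625) + d(-194, 223)) = 1/(-2*(-3 + 625**2 + 6*625)**2/(625 + (-3 + 625**2 + 6*625)**2) + (-9 + 2*(-194))) = 1/(-2*(-3 + 390625 + 3750)**2/(625 + (-3 + 390625 + 3750)**2) + (-9 - 388)) = 1/(-2*394372**2/(625 + 394372**2) - 397) = 1/(-2*155529274384/(625 + 155529274384) - 397) = 1/(-2*155529274384/155529275009 - 397) = 1/(-2*1/155529275009*155529274384 - 397) = 1/(-311058548768/155529275009 - 397) = 1/(-62056180727341/155529275009) = -155529275009/62056180727341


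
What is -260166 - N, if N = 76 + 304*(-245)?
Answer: -185762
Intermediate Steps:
N = -74404 (N = 76 - 74480 = -74404)
-260166 - N = -260166 - 1*(-74404) = -260166 + 74404 = -185762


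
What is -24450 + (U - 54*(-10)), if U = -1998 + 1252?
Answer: -24656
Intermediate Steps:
U = -746
-24450 + (U - 54*(-10)) = -24450 + (-746 - 54*(-10)) = -24450 + (-746 + 540) = -24450 - 206 = -24656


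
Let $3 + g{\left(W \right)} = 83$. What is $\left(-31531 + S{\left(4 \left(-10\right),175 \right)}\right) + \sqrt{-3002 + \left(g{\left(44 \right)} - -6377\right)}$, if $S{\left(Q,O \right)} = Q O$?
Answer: $-38531 + \sqrt{3455} \approx -38472.0$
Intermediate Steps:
$g{\left(W \right)} = 80$ ($g{\left(W \right)} = -3 + 83 = 80$)
$S{\left(Q,O \right)} = O Q$
$\left(-31531 + S{\left(4 \left(-10\right),175 \right)}\right) + \sqrt{-3002 + \left(g{\left(44 \right)} - -6377\right)} = \left(-31531 + 175 \cdot 4 \left(-10\right)\right) + \sqrt{-3002 + \left(80 - -6377\right)} = \left(-31531 + 175 \left(-40\right)\right) + \sqrt{-3002 + \left(80 + 6377\right)} = \left(-31531 - 7000\right) + \sqrt{-3002 + 6457} = -38531 + \sqrt{3455}$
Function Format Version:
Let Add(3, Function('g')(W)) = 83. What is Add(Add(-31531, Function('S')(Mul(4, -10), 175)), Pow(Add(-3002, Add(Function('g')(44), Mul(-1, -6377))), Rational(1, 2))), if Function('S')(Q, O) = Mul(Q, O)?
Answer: Add(-38531, Pow(3455, Rational(1, 2))) ≈ -38472.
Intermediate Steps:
Function('g')(W) = 80 (Function('g')(W) = Add(-3, 83) = 80)
Function('S')(Q, O) = Mul(O, Q)
Add(Add(-31531, Function('S')(Mul(4, -10), 175)), Pow(Add(-3002, Add(Function('g')(44), Mul(-1, -6377))), Rational(1, 2))) = Add(Add(-31531, Mul(175, Mul(4, -10))), Pow(Add(-3002, Add(80, Mul(-1, -6377))), Rational(1, 2))) = Add(Add(-31531, Mul(175, -40)), Pow(Add(-3002, Add(80, 6377)), Rational(1, 2))) = Add(Add(-31531, -7000), Pow(Add(-3002, 6457), Rational(1, 2))) = Add(-38531, Pow(3455, Rational(1, 2)))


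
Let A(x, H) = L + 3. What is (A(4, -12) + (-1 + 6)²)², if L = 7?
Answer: 1225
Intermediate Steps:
A(x, H) = 10 (A(x, H) = 7 + 3 = 10)
(A(4, -12) + (-1 + 6)²)² = (10 + (-1 + 6)²)² = (10 + 5²)² = (10 + 25)² = 35² = 1225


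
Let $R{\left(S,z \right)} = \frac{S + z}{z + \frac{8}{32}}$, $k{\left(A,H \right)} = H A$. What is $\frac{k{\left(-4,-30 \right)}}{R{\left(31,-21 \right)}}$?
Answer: $-249$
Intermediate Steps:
$k{\left(A,H \right)} = A H$
$R{\left(S,z \right)} = \frac{S + z}{\frac{1}{4} + z}$ ($R{\left(S,z \right)} = \frac{S + z}{z + 8 \cdot \frac{1}{32}} = \frac{S + z}{z + \frac{1}{4}} = \frac{S + z}{\frac{1}{4} + z}$)
$\frac{k{\left(-4,-30 \right)}}{R{\left(31,-21 \right)}} = \frac{\left(-4\right) \left(-30\right)}{4 \frac{1}{1 + 4 \left(-21\right)} \left(31 - 21\right)} = \frac{120}{4 \frac{1}{1 - 84} \cdot 10} = \frac{120}{4 \frac{1}{-83} \cdot 10} = \frac{120}{4 \left(- \frac{1}{83}\right) 10} = \frac{120}{- \frac{40}{83}} = 120 \left(- \frac{83}{40}\right) = -249$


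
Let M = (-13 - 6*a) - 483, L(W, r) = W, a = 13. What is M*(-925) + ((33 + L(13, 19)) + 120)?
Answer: 531116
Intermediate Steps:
M = -574 (M = (-13 - 6*13) - 483 = (-13 - 78) - 483 = -91 - 483 = -574)
M*(-925) + ((33 + L(13, 19)) + 120) = -574*(-925) + ((33 + 13) + 120) = 530950 + (46 + 120) = 530950 + 166 = 531116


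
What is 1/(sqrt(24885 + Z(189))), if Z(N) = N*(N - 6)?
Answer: sqrt(413)/4956 ≈ 0.0041006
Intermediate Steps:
Z(N) = N*(-6 + N)
1/(sqrt(24885 + Z(189))) = 1/(sqrt(24885 + 189*(-6 + 189))) = 1/(sqrt(24885 + 189*183)) = 1/(sqrt(24885 + 34587)) = 1/(sqrt(59472)) = 1/(12*sqrt(413)) = sqrt(413)/4956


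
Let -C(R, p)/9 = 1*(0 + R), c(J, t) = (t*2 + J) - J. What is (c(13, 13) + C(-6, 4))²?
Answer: 6400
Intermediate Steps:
c(J, t) = 2*t (c(J, t) = (2*t + J) - J = (J + 2*t) - J = 2*t)
C(R, p) = -9*R (C(R, p) = -9*(0 + R) = -9*R)
(c(13, 13) + C(-6, 4))² = (2*13 - 9*(-6))² = (26 + 54)² = 80² = 6400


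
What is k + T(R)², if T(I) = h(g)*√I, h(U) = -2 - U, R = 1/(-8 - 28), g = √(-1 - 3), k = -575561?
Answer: -575561 - 2*I/9 ≈ -5.7556e+5 - 0.22222*I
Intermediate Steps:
g = 2*I (g = √(-4) = 2*I ≈ 2.0*I)
R = -1/36 (R = 1/(-36) = -1/36 ≈ -0.027778)
T(I) = √I*(-2 - 2*I) (T(I) = (-2 - 2*I)*√I = √I*(-2 - 2*I))
k + T(R)² = -575561 + (2*√(-1/36)*(-1 - I))² = -575561 + (2*(I/6)*(-1 - I))² = -575561 + (I*(-1 - I)/3)² = -575561 - (-1 - I)²/9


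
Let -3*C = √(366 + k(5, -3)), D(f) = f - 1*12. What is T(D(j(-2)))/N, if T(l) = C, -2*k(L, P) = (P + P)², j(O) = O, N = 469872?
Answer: -√87/704808 ≈ -1.3234e-5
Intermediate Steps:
D(f) = -12 + f (D(f) = f - 12 = -12 + f)
k(L, P) = -2*P² (k(L, P) = -(P + P)²/2 = -4*P²/2 = -2*P²)
C = -2*√87/3 (C = -√(366 - 2*(-3)²)/3 = -√(366 - 2*9)/3 = -√(366 - 18)/3 = -2*√87/3 ≈ -6.2183)
T(l) = -2*√87/3
T(D(j(-2)))/N = -2*√87/3/469872 = -2*√87/3*(1/469872) = -√87/704808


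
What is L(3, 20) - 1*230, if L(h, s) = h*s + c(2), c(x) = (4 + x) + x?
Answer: -162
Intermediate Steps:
c(x) = 4 + 2*x
L(h, s) = 8 + h*s (L(h, s) = h*s + (4 + 2*2) = h*s + (4 + 4) = h*s + 8 = 8 + h*s)
L(3, 20) - 1*230 = (8 + 3*20) - 1*230 = (8 + 60) - 230 = 68 - 230 = -162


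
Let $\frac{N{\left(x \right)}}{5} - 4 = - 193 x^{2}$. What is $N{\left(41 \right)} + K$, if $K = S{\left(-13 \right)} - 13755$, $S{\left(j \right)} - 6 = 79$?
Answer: $-1635815$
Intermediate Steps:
$S{\left(j \right)} = 85$ ($S{\left(j \right)} = 6 + 79 = 85$)
$N{\left(x \right)} = 20 - 965 x^{2}$ ($N{\left(x \right)} = 20 + 5 \left(- 193 x^{2}\right) = 20 - 965 x^{2}$)
$K = -13670$ ($K = 85 - 13755 = -13670$)
$N{\left(41 \right)} + K = \left(20 - 965 \cdot 41^{2}\right) - 13670 = \left(20 - 1622165\right) - 13670 = -1622145 - 13670 = -1635815$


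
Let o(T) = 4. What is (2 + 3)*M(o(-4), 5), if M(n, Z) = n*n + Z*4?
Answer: 180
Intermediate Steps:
M(n, Z) = n**2 + 4*Z
(2 + 3)*M(o(-4), 5) = (2 + 3)*(4**2 + 4*5) = 5*(16 + 20) = 5*36 = 180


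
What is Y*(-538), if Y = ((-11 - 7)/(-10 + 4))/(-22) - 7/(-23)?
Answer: -22865/253 ≈ -90.375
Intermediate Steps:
Y = 85/506 (Y = -18/(-6)*(-1/22) - 7*(-1/23) = -18*(-⅙)*(-1/22) + 7/23 = 3*(-1/22) + 7/23 = -3/22 + 7/23 = 85/506 ≈ 0.16798)
Y*(-538) = (85/506)*(-538) = -22865/253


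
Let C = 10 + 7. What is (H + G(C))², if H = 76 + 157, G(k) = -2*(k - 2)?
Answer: 41209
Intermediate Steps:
C = 17
G(k) = 4 - 2*k (G(k) = -2*(-2 + k) = 4 - 2*k)
H = 233
(H + G(C))² = (233 + (4 - 2*17))² = (233 + (4 - 34))² = (233 - 30)² = 203² = 41209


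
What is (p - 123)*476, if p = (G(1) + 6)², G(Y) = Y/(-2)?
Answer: -44149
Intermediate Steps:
G(Y) = -Y/2 (G(Y) = Y*(-½) = -Y/2)
p = 121/4 (p = (-½*1 + 6)² = (-½ + 6)² = (11/2)² = 121/4 ≈ 30.250)
(p - 123)*476 = (121/4 - 123)*476 = -371/4*476 = -44149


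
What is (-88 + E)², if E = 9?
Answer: 6241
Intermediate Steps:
(-88 + E)² = (-88 + 9)² = (-79)² = 6241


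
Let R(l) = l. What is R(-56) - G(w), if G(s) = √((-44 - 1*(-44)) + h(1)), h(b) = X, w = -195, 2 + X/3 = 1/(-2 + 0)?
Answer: -56 - I*√30/2 ≈ -56.0 - 2.7386*I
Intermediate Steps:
X = -15/2 (X = -6 + 3/(-2 + 0) = -6 + 3/(-2) = -6 + 3*(-½) = -6 - 3/2 = -15/2 ≈ -7.5000)
h(b) = -15/2
G(s) = I*√30/2 (G(s) = √((-44 - 1*(-44)) - 15/2) = √((-44 + 44) - 15/2) = √(0 - 15/2) = √(-15/2) = I*√30/2)
R(-56) - G(w) = -56 - I*√30/2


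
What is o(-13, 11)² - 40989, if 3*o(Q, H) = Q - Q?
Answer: -40989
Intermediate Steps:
o(Q, H) = 0 (o(Q, H) = (Q - Q)/3 = (⅓)*0 = 0)
o(-13, 11)² - 40989 = 0² - 40989 = 0 - 40989 = -40989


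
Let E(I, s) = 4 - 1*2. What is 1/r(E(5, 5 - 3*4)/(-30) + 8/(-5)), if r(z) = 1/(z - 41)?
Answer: -128/3 ≈ -42.667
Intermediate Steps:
E(I, s) = 2 (E(I, s) = 4 - 2 = 2)
r(z) = 1/(-41 + z)
1/r(E(5, 5 - 3*4)/(-30) + 8/(-5)) = 1/(1/(-41 + (2/(-30) + 8/(-5)))) = 1/(1/(-41 + (2*(-1/30) + 8*(-⅕)))) = 1/(1/(-41 + (-1/15 - 8/5))) = 1/(1/(-41 - 5/3)) = 1/(1/(-128/3)) = 1/(-3/128) = -128/3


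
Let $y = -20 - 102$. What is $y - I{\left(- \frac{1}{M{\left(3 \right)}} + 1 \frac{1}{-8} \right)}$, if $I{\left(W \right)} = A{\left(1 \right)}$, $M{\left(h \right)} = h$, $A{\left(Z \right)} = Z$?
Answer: $-123$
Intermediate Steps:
$I{\left(W \right)} = 1$
$y = -122$ ($y = -20 - 102 = -122$)
$y - I{\left(- \frac{1}{M{\left(3 \right)}} + 1 \frac{1}{-8} \right)} = -122 - 1 = -123$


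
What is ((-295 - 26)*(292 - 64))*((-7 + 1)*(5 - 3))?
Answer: 878256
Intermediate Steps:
((-295 - 26)*(292 - 64))*((-7 + 1)*(5 - 3)) = (-321*228)*(-6*2) = -73188*(-12) = 878256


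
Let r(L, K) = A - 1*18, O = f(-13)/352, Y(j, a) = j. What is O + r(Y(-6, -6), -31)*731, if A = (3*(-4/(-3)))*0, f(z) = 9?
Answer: -4631607/352 ≈ -13158.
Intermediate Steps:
O = 9/352 ≈ 0.025568
A = 0 (A = (3*(-4*(-⅓)))*0 = (3*(4/3))*0 = 4*0 = 0)
r(L, K) = -18 (r(L, K) = 0 - 1*18 = 0 - 18 = -18)
O + r(Y(-6, -6), -31)*731 = 9/352 - 18*731 = 9/352 - 13158 = -4631607/352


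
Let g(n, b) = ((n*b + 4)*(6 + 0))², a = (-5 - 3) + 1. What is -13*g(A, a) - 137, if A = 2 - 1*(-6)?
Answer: -1265609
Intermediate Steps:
A = 8 (A = 2 + 6 = 8)
a = -7 (a = -8 + 1 = -7)
g(n, b) = (24 + 6*b*n)² (g(n, b) = ((b*n + 4)*6)² = ((4 + b*n)*6)² = (24 + 6*b*n)²)
-13*g(A, a) - 137 = -468*(4 - 7*8)² - 137 = -468*(4 - 56)² - 137 = -468*(-52)² - 137 = -468*2704 - 137 = -13*97344 - 137 = -1265472 - 137 = -1265609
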